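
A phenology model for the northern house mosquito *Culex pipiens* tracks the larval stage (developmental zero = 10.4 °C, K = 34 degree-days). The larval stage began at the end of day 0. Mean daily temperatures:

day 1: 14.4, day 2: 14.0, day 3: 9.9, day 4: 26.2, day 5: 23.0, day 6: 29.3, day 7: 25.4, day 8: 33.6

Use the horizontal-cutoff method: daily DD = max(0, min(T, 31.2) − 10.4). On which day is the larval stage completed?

day 5

Daily DD above 10.4 °C (capped at 20.8): 4.0, 3.6, 0.0, 15.8, 12.6, 18.9, 15.0, 20.8.
Cumulative: 4.0, 7.6, 7.6, 23.4, 36.0, 54.9, 69.9, 90.7.
The total first reaches 34 DD on day 5.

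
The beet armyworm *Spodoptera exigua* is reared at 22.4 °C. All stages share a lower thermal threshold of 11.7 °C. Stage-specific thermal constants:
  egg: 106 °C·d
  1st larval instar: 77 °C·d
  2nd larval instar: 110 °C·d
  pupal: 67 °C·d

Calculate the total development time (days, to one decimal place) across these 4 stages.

33.6 days

Daily accumulation at 22.4 °C = 22.4 − 11.7 = 10.7 DD/day.
Total K = 106 + 77 + 110 + 67 = 360 DD.
Total duration = 360 / 10.7 = 33.645 ≈ 33.6 days.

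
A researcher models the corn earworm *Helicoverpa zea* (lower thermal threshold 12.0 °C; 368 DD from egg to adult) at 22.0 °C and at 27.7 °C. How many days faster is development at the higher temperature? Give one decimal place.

13.4 days

At 22.0 °C: 368 / (22.0 − 12.0) = 368 / 10.0 = 36.800 d.
At 27.7 °C: 368 / (27.7 − 12.0) = 368 / 15.7 = 23.439 d.
Difference = |36.800 − 23.439| = 13.361 ≈ 13.4 days.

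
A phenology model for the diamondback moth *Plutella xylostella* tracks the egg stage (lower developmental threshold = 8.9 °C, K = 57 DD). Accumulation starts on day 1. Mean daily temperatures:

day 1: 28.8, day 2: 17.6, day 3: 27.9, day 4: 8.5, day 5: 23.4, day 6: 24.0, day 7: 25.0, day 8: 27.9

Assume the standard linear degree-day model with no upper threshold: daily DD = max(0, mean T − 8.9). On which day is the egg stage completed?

day 5

Daily DD above 8.9 °C: 19.9, 8.7, 19.0, 0.0, 14.5, 15.1, 16.1, 19.0.
Cumulative: 19.9, 28.6, 47.6, 47.6, 62.1, 77.2, 93.3, 112.3.
The total first reaches 57 DD on day 5.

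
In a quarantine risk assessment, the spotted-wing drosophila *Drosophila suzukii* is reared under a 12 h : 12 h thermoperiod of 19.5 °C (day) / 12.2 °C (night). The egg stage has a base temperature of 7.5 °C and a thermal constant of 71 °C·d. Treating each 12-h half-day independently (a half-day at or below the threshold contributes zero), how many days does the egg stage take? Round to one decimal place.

8.5 days

Day half: max(0, 19.5 − 7.5) × 0.5 = 12.0 × 0.5 = 6.00 DD.
Night half: max(0, 12.2 − 7.5) × 0.5 = 4.7 × 0.5 = 2.35 DD.
Per 24 h: 8.35 DD/day.
Duration = 71 / 8.35 = 8.503 ≈ 8.5 days.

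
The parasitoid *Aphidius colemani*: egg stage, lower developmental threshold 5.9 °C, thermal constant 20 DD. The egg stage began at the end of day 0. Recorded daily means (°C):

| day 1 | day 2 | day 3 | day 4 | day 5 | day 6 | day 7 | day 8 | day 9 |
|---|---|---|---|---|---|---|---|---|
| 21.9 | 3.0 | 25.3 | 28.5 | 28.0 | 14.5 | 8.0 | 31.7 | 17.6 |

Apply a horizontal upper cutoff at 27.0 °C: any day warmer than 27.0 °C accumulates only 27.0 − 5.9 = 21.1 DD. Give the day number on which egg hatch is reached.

Daily DD above 5.9 °C (capped at 21.1): 16.0, 0.0, 19.4, 21.1, 21.1, 8.6, 2.1, 21.1, 11.7.
Cumulative: 16.0, 16.0, 35.4, 56.5, 77.6, 86.2, 88.3, 109.4, 121.1.
The total first reaches 20 DD on day 3.

day 3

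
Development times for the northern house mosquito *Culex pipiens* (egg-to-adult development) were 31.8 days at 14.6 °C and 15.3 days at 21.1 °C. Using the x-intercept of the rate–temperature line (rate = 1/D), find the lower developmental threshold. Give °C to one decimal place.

8.6 °C

Equal thermal constants: D₁(T₁ − T_b) = D₂(T₂ − T_b).
31.8·(14.6 − T_b) = 15.3·(21.1 − T_b)
T_b = (31.8·14.6 − 15.3·21.1) / (31.8 − 15.3) = 141.45 / 16.5 = 8.573 °C ≈ 8.6 °C.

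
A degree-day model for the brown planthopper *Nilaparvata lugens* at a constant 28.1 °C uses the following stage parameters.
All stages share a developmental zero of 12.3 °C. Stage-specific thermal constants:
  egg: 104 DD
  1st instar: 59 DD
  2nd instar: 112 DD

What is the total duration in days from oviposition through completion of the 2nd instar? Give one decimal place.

Daily accumulation at 28.1 °C = 28.1 − 12.3 = 15.8 DD/day.
Total K = 104 + 59 + 112 = 275 DD.
Total duration = 275 / 15.8 = 17.405 ≈ 17.4 days.

17.4 days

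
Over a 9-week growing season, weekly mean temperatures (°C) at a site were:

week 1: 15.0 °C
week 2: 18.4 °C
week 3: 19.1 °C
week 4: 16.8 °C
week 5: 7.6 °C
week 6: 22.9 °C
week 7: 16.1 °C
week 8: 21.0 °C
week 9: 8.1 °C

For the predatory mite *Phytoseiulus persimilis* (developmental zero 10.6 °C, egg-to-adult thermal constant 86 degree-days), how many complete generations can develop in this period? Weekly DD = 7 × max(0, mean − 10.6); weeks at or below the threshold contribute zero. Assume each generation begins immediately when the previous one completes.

4 generations

Weekly DD (7 × max(0, T̄ − 10.6)): 30.8, 54.6, 59.5, 43.4, 0.0, 86.1, 38.5, 72.8, 0.0.
Season total = 385.7 DD.
Complete generations = ⌊385.7 / 86⌋ = 4.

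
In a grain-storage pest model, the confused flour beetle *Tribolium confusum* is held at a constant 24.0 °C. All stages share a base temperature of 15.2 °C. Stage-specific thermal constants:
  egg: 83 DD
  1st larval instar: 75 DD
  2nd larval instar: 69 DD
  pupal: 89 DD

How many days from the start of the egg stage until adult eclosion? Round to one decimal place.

35.9 days

Daily accumulation at 24.0 °C = 24.0 − 15.2 = 8.8 DD/day.
Total K = 83 + 75 + 69 + 89 = 316 DD.
Total duration = 316 / 8.8 = 35.909 ≈ 35.9 days.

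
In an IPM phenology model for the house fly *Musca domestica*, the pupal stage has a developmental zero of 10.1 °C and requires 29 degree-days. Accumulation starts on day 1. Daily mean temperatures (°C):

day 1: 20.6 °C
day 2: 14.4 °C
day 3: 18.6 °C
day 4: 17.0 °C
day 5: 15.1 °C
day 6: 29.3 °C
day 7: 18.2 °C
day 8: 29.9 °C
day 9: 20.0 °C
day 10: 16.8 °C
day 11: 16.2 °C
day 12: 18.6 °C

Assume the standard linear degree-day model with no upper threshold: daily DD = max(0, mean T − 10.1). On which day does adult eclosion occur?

Daily DD above 10.1 °C: 10.5, 4.3, 8.5, 6.9, 5.0, 19.2, 8.1, 19.8, 9.9, 6.7, 6.1, 8.5.
Cumulative: 10.5, 14.8, 23.3, 30.2, 35.2, 54.4, 62.5, 82.3, 92.2, 98.9, 105.0, 113.5.
The total first reaches 29 DD on day 4.

day 4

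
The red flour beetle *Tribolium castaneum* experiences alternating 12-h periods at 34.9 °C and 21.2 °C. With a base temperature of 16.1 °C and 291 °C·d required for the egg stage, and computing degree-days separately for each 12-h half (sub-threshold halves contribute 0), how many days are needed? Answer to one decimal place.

24.4 days

Day half: max(0, 34.9 − 16.1) × 0.5 = 18.8 × 0.5 = 9.40 DD.
Night half: max(0, 21.2 − 16.1) × 0.5 = 5.1 × 0.5 = 2.55 DD.
Per 24 h: 11.95 DD/day.
Duration = 291 / 11.95 = 24.351 ≈ 24.4 days.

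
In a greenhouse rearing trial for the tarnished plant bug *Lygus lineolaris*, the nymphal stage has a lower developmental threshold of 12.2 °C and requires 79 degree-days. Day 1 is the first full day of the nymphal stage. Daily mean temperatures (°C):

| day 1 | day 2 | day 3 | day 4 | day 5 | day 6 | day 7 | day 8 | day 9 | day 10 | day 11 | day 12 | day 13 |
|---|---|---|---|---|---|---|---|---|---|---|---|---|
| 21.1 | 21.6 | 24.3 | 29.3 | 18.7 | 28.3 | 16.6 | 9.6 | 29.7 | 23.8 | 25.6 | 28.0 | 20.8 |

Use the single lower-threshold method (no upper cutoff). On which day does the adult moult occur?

Daily DD above 12.2 °C: 8.9, 9.4, 12.1, 17.1, 6.5, 16.1, 4.4, 0.0, 17.5, 11.6, 13.4, 15.8, 8.6.
Cumulative: 8.9, 18.3, 30.4, 47.5, 54.0, 70.1, 74.5, 74.5, 92.0, 103.6, 117.0, 132.8, 141.4.
The total first reaches 79 DD on day 9.

day 9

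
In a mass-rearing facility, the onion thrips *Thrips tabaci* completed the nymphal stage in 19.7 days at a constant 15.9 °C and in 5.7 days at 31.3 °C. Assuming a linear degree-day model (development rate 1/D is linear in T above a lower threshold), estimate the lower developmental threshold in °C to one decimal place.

9.6 °C

Equal thermal constants: D₁(T₁ − T_b) = D₂(T₂ − T_b).
19.7·(15.9 − T_b) = 5.7·(31.3 − T_b)
T_b = (19.7·15.9 − 5.7·31.3) / (19.7 − 5.7) = 134.82 / 14.0 = 9.630 °C ≈ 9.6 °C.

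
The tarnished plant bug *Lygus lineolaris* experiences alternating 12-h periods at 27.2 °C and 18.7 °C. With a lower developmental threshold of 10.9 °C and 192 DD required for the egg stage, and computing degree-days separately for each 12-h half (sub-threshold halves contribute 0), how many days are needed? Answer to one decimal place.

Day half: max(0, 27.2 − 10.9) × 0.5 = 16.3 × 0.5 = 8.15 DD.
Night half: max(0, 18.7 − 10.9) × 0.5 = 7.8 × 0.5 = 3.90 DD.
Per 24 h: 12.05 DD/day.
Duration = 192 / 12.05 = 15.934 ≈ 15.9 days.

15.9 days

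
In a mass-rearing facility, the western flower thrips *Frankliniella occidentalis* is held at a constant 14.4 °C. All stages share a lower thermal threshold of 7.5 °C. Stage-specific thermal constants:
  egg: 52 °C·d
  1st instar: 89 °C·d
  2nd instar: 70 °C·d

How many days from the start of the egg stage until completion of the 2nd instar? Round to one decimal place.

Daily accumulation at 14.4 °C = 14.4 − 7.5 = 6.9 DD/day.
Total K = 52 + 89 + 70 = 211 DD.
Total duration = 211 / 6.9 = 30.580 ≈ 30.6 days.

30.6 days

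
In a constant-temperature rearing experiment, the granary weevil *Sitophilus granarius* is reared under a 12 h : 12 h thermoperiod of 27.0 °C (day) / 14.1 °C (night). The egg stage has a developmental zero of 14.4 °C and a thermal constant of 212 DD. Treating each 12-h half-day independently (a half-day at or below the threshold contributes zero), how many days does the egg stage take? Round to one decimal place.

33.7 days

Day half: max(0, 27.0 − 14.4) × 0.5 = 12.6 × 0.5 = 6.30 DD.
Night half: max(0, 14.1 − 14.4) × 0.5 = 0.0 × 0.5 = 0.00 DD.
Per 24 h: 6.30 DD/day.
Duration = 212 / 6.30 = 33.651 ≈ 33.7 days.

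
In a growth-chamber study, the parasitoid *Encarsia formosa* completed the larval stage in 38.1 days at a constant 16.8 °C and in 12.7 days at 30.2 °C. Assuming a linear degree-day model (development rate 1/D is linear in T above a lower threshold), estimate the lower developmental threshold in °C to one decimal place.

Linear rate model ⇒ the product D·(T − T_b) is constant across temperatures.
38.1·(16.8 − T_b) = 12.7·(30.2 − T_b)
T_b = (38.1·16.8 − 12.7·30.2) / (38.1 − 12.7) = 256.54 / 25.4 = 10.100 °C ≈ 10.1 °C.

10.1 °C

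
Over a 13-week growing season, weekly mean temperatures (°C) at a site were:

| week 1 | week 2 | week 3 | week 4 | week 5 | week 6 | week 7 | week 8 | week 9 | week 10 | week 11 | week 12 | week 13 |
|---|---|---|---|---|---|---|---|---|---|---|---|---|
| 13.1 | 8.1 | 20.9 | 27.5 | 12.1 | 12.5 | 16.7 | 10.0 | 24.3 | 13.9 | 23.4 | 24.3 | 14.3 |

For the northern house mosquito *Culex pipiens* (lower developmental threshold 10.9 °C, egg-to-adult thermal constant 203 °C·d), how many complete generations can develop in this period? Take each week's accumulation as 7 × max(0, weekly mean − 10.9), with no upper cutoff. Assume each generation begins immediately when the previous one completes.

Weekly DD (7 × max(0, T̄ − 10.9)): 15.4, 0.0, 70.0, 116.2, 8.4, 11.2, 40.6, 0.0, 93.8, 21.0, 87.5, 93.8, 23.8.
Season total = 581.7 DD.
Complete generations = ⌊581.7 / 203⌋ = 2.

2 generations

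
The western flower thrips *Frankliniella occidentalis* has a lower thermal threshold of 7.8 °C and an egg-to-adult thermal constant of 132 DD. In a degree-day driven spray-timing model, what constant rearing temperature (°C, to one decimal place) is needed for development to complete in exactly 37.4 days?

Required daily accumulation = 132 / 37.4 = 3.529 DD/day.
T = T_base + 3.529 = 7.8 + 3.529 = 11.329 ≈ 11.3 °C.

11.3 °C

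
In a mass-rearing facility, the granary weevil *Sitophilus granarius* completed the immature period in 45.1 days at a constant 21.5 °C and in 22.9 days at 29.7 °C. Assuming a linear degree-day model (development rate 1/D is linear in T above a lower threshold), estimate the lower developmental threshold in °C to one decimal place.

13.0 °C

Linear rate model ⇒ the product D·(T − T_b) is constant across temperatures.
45.1·(21.5 − T_b) = 22.9·(29.7 − T_b)
T_b = (45.1·21.5 − 22.9·29.7) / (45.1 − 22.9) = 289.52 / 22.2 = 13.041 °C ≈ 13.0 °C.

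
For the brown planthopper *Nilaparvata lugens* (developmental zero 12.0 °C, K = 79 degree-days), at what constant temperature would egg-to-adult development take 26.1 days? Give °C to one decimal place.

15.0 °C

Required daily accumulation = 79 / 26.1 = 3.027 DD/day.
T = T_base + 3.027 = 12.0 + 3.027 = 15.027 ≈ 15.0 °C.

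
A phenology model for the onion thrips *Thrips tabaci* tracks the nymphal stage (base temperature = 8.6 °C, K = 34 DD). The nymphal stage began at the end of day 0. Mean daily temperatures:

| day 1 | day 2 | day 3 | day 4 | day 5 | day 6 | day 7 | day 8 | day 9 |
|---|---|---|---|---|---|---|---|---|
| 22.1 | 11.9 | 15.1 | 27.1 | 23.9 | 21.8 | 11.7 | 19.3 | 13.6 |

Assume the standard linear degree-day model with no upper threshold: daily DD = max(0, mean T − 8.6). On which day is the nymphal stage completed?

day 4

Daily DD above 8.6 °C: 13.5, 3.3, 6.5, 18.5, 15.3, 13.2, 3.1, 10.7, 5.0.
Cumulative: 13.5, 16.8, 23.3, 41.8, 57.1, 70.3, 73.4, 84.1, 89.1.
The total first reaches 34 DD on day 4.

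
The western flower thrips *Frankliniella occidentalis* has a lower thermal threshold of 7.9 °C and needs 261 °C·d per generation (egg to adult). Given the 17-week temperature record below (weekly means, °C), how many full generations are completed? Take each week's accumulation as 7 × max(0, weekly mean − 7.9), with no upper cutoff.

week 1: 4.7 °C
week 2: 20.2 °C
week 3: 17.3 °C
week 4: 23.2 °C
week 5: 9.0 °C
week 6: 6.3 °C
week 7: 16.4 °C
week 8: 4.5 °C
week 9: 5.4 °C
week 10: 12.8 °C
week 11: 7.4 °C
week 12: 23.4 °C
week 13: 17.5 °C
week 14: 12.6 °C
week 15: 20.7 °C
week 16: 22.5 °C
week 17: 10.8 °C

2 generations

Weekly DD (7 × max(0, T̄ − 7.9)): 0.0, 86.1, 65.8, 107.1, 7.7, 0.0, 59.5, 0.0, 0.0, 34.3, 0.0, 108.5, 67.2, 32.9, 89.6, 102.2, 20.3.
Season total = 781.2 DD.
Complete generations = ⌊781.2 / 261⌋ = 2.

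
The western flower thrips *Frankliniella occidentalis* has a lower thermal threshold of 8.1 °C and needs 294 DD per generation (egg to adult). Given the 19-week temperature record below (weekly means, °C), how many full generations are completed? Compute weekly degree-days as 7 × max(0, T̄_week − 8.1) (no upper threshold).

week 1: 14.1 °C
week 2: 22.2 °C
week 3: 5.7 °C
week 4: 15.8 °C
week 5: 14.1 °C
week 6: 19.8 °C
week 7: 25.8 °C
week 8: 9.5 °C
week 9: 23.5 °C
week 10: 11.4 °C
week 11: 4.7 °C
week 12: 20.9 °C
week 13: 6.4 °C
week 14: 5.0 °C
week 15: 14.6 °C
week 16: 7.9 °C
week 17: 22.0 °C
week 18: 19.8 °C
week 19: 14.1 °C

Weekly DD (7 × max(0, T̄ − 8.1)): 42.0, 98.7, 0.0, 53.9, 42.0, 81.9, 123.9, 9.8, 107.8, 23.1, 0.0, 89.6, 0.0, 0.0, 45.5, 0.0, 97.3, 81.9, 42.0.
Season total = 939.4 DD.
Complete generations = ⌊939.4 / 294⌋ = 3.

3 generations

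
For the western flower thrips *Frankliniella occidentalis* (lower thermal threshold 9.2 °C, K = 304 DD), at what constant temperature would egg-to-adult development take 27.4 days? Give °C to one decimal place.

Required daily accumulation = 304 / 27.4 = 11.095 DD/day.
T = T_base + 11.095 = 9.2 + 11.095 = 20.295 ≈ 20.3 °C.

20.3 °C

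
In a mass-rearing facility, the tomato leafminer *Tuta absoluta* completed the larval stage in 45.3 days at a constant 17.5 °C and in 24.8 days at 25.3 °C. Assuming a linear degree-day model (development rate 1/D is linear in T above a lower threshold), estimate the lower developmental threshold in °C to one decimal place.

8.1 °C

Linear rate model ⇒ the product D·(T − T_b) is constant across temperatures.
45.3·(17.5 − T_b) = 24.8·(25.3 − T_b)
T_b = (45.3·17.5 − 24.8·25.3) / (45.3 − 24.8) = 165.31 / 20.5 = 8.064 °C ≈ 8.1 °C.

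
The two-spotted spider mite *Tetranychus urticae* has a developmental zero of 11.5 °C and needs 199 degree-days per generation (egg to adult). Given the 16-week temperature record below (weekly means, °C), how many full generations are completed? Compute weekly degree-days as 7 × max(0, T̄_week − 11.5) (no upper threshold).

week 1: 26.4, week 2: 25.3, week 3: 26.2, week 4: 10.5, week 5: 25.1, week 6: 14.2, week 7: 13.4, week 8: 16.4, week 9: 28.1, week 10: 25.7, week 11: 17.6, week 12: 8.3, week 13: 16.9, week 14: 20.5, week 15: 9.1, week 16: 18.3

Weekly DD (7 × max(0, T̄ − 11.5)): 104.3, 96.6, 102.9, 0.0, 95.2, 18.9, 13.3, 34.3, 116.2, 99.4, 42.7, 0.0, 37.8, 63.0, 0.0, 47.6.
Season total = 872.2 DD.
Complete generations = ⌊872.2 / 199⌋ = 4.

4 generations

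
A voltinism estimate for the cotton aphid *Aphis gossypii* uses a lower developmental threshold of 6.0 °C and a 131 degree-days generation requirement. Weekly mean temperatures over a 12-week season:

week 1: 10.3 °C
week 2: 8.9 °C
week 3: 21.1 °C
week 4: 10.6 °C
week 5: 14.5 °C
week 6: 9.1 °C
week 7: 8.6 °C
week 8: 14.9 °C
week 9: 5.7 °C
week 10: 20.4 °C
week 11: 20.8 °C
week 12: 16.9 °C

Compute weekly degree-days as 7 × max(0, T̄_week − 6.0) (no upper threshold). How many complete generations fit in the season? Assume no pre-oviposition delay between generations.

Weekly DD (7 × max(0, T̄ − 6.0)): 30.1, 20.3, 105.7, 32.2, 59.5, 21.7, 18.2, 62.3, 0.0, 100.8, 103.6, 76.3.
Season total = 630.7 DD.
Complete generations = ⌊630.7 / 131⌋ = 4.

4 generations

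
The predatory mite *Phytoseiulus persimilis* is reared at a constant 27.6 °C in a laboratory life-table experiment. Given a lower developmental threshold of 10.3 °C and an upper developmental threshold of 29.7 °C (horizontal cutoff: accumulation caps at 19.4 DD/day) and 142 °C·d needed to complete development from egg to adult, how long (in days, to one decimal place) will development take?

Daily accumulation = 27.6 − 10.3 = 17.3 DD/day.
Duration = 142 / 17.3 = 8.208 ≈ 8.2 days.

8.2 days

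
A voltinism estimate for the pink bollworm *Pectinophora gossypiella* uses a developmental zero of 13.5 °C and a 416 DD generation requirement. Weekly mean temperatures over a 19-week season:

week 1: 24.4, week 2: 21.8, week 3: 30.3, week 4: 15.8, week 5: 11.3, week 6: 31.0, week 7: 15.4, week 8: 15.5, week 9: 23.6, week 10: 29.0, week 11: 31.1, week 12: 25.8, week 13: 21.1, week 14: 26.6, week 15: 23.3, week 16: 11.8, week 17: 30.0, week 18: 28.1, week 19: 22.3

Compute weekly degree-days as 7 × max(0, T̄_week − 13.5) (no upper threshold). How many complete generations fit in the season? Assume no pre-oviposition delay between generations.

Weekly DD (7 × max(0, T̄ − 13.5)): 76.3, 58.1, 117.6, 16.1, 0.0, 122.5, 13.3, 14.0, 70.7, 108.5, 123.2, 86.1, 53.2, 91.7, 68.6, 0.0, 115.5, 102.2, 61.6.
Season total = 1299.2 DD.
Complete generations = ⌊1299.2 / 416⌋ = 3.

3 generations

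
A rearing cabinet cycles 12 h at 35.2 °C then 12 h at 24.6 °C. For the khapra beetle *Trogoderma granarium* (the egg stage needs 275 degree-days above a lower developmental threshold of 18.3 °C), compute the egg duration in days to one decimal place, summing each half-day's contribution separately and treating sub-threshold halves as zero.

Day half: max(0, 35.2 − 18.3) × 0.5 = 16.9 × 0.5 = 8.45 DD.
Night half: max(0, 24.6 − 18.3) × 0.5 = 6.3 × 0.5 = 3.15 DD.
Per 24 h: 11.60 DD/day.
Duration = 275 / 11.60 = 23.707 ≈ 23.7 days.

23.7 days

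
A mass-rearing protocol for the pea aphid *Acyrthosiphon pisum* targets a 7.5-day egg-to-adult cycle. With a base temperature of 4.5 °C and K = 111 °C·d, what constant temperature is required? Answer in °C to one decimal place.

Required daily accumulation = 111 / 7.5 = 14.800 DD/day.
T = T_base + 14.800 = 4.5 + 14.800 = 19.300 ≈ 19.3 °C.

19.3 °C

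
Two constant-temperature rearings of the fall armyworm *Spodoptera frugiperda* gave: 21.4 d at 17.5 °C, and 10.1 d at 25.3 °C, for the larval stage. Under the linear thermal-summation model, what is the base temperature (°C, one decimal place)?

10.5 °C

Linear rate model ⇒ the product D·(T − T_b) is constant across temperatures.
21.4·(17.5 − T_b) = 10.1·(25.3 − T_b)
T_b = (21.4·17.5 − 10.1·25.3) / (21.4 − 10.1) = 118.97 / 11.3 = 10.528 °C ≈ 10.5 °C.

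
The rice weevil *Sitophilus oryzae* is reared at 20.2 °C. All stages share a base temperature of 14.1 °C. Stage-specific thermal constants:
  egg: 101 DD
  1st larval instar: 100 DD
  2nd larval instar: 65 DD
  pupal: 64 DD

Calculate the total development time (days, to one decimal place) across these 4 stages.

Daily accumulation at 20.2 °C = 20.2 − 14.1 = 6.1 DD/day.
Total K = 101 + 100 + 65 + 64 = 330 DD.
Total duration = 330 / 6.1 = 54.098 ≈ 54.1 days.

54.1 days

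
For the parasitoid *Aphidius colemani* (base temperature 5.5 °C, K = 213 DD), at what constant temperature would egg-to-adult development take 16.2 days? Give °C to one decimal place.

18.6 °C

Required daily accumulation = 213 / 16.2 = 13.148 DD/day.
T = T_base + 13.148 = 5.5 + 13.148 = 18.648 ≈ 18.6 °C.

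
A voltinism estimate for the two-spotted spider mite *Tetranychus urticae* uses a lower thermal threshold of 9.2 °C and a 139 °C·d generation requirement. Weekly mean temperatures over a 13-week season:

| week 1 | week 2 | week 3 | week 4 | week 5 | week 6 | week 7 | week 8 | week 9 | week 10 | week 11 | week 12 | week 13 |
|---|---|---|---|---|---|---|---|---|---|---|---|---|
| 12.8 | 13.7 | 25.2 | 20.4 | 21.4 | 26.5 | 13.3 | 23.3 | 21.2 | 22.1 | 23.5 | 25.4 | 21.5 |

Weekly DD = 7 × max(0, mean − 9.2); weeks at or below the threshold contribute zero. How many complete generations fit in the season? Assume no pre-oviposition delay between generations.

7 generations

Weekly DD (7 × max(0, T̄ − 9.2)): 25.2, 31.5, 112.0, 78.4, 85.4, 121.1, 28.7, 98.7, 84.0, 90.3, 100.1, 113.4, 86.1.
Season total = 1054.9 DD.
Complete generations = ⌊1054.9 / 139⌋ = 7.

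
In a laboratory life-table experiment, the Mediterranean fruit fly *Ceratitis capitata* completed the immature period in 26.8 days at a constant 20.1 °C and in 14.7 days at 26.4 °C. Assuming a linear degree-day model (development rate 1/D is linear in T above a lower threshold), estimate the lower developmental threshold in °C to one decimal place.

Equal thermal constants: D₁(T₁ − T_b) = D₂(T₂ − T_b).
26.8·(20.1 − T_b) = 14.7·(26.4 − T_b)
T_b = (26.8·20.1 − 14.7·26.4) / (26.8 − 14.7) = 150.60 / 12.1 = 12.446 °C ≈ 12.4 °C.

12.4 °C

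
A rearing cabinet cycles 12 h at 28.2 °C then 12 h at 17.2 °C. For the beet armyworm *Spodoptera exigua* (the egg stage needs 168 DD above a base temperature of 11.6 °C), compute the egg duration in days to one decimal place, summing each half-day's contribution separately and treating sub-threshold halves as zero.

15.1 days

Day half: max(0, 28.2 − 11.6) × 0.5 = 16.6 × 0.5 = 8.30 DD.
Night half: max(0, 17.2 − 11.6) × 0.5 = 5.6 × 0.5 = 2.80 DD.
Per 24 h: 11.10 DD/day.
Duration = 168 / 11.10 = 15.135 ≈ 15.1 days.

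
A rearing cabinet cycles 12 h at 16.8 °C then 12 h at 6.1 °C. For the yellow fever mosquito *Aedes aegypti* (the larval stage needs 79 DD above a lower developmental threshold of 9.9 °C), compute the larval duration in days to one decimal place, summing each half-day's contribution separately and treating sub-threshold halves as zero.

22.9 days

Day half: max(0, 16.8 − 9.9) × 0.5 = 6.9 × 0.5 = 3.45 DD.
Night half: max(0, 6.1 − 9.9) × 0.5 = 0.0 × 0.5 = 0.00 DD.
Per 24 h: 3.45 DD/day.
Duration = 79 / 3.45 = 22.899 ≈ 22.9 days.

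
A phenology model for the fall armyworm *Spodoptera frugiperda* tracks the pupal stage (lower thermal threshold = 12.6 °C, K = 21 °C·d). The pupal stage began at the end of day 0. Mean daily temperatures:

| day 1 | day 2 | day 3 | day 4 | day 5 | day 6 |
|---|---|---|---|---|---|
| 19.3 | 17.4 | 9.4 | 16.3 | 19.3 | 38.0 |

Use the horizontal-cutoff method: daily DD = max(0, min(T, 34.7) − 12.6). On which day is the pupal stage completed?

day 5

Daily DD above 12.6 °C (capped at 22.1): 6.7, 4.8, 0.0, 3.7, 6.7, 22.1.
Cumulative: 6.7, 11.5, 11.5, 15.2, 21.9, 44.0.
The total first reaches 21 DD on day 5.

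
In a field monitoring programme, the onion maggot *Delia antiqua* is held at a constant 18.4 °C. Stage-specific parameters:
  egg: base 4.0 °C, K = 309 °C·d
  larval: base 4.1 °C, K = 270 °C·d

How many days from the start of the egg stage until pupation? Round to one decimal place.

egg: 309 / (18.4 − 4.0) = 309 / 14.4 = 21.458 d.
larval: 270 / (18.4 − 4.1) = 270 / 14.3 = 18.881 d.
Sum = 40.339 ≈ 40.3 days.

40.3 days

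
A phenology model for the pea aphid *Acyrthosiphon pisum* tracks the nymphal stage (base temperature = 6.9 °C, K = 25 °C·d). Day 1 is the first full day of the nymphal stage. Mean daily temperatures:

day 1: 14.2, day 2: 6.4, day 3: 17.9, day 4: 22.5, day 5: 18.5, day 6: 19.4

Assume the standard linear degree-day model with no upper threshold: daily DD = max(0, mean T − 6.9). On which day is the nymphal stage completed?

Daily DD above 6.9 °C: 7.3, 0.0, 11.0, 15.6, 11.6, 12.5.
Cumulative: 7.3, 7.3, 18.3, 33.9, 45.5, 58.0.
The total first reaches 25 DD on day 4.

day 4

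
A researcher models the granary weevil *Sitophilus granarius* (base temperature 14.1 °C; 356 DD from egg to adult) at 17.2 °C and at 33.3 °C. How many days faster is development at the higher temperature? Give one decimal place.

96.3 days

At 17.2 °C: 356 / (17.2 − 14.1) = 356 / 3.1 = 114.839 d.
At 33.3 °C: 356 / (33.3 − 14.1) = 356 / 19.2 = 18.542 d.
Difference = |114.839 − 18.542| = 96.297 ≈ 96.3 days.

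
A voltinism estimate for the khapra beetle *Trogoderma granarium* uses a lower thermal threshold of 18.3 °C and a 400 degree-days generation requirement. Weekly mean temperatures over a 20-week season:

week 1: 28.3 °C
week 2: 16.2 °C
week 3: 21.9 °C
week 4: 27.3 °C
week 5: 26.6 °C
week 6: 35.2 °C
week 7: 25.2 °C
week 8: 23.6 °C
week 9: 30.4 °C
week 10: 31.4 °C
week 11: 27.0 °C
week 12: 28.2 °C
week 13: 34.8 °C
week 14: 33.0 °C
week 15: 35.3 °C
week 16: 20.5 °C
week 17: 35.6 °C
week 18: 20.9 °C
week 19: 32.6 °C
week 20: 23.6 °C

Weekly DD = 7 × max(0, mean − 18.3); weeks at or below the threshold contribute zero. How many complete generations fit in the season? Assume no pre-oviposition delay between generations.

3 generations

Weekly DD (7 × max(0, T̄ − 18.3)): 70.0, 0.0, 25.2, 63.0, 58.1, 118.3, 48.3, 37.1, 84.7, 91.7, 60.9, 69.3, 115.5, 102.9, 119.0, 15.4, 121.1, 18.2, 100.1, 37.1.
Season total = 1355.9 DD.
Complete generations = ⌊1355.9 / 400⌋ = 3.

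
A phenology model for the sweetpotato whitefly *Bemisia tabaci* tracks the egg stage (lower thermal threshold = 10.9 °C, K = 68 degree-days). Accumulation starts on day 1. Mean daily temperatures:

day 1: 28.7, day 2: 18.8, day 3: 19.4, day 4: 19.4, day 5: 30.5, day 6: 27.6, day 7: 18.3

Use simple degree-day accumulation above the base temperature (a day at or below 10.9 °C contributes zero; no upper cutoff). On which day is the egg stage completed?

Daily DD above 10.9 °C: 17.8, 7.9, 8.5, 8.5, 19.6, 16.7, 7.4.
Cumulative: 17.8, 25.7, 34.2, 42.7, 62.3, 79.0, 86.4.
The total first reaches 68 DD on day 6.

day 6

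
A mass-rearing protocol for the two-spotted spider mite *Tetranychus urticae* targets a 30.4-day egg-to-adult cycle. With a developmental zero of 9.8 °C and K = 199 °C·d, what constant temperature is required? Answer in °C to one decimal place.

16.3 °C

Required daily accumulation = 199 / 30.4 = 6.546 DD/day.
T = T_base + 6.546 = 9.8 + 6.546 = 16.346 ≈ 16.3 °C.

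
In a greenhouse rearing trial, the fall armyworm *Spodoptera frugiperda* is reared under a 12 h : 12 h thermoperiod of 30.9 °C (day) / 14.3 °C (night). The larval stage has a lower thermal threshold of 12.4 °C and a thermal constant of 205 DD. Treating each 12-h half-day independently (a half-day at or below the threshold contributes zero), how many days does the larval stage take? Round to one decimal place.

Day half: max(0, 30.9 − 12.4) × 0.5 = 18.5 × 0.5 = 9.25 DD.
Night half: max(0, 14.3 − 12.4) × 0.5 = 1.9 × 0.5 = 0.95 DD.
Per 24 h: 10.20 DD/day.
Duration = 205 / 10.20 = 20.098 ≈ 20.1 days.

20.1 days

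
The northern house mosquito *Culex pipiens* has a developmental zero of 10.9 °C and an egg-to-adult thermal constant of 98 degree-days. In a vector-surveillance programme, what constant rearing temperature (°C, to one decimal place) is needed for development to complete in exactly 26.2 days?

14.6 °C

Required daily accumulation = 98 / 26.2 = 3.740 DD/day.
T = T_base + 3.740 = 10.9 + 3.740 = 14.640 ≈ 14.6 °C.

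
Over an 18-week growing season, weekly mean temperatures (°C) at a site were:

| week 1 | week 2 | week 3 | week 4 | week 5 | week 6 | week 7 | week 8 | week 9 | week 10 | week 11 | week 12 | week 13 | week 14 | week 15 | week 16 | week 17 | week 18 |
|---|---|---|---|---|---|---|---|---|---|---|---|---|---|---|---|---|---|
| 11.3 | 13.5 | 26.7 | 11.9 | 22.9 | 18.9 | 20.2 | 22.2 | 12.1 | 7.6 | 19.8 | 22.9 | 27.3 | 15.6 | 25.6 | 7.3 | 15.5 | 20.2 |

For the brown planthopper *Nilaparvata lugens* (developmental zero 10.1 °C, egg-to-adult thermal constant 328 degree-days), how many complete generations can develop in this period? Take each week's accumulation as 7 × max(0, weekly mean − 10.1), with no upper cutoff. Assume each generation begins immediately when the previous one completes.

Weekly DD (7 × max(0, T̄ − 10.1)): 8.4, 23.8, 116.2, 12.6, 89.6, 61.6, 70.7, 84.7, 14.0, 0.0, 67.9, 89.6, 120.4, 38.5, 108.5, 0.0, 37.8, 70.7.
Season total = 1015.0 DD.
Complete generations = ⌊1015.0 / 328⌋ = 3.

3 generations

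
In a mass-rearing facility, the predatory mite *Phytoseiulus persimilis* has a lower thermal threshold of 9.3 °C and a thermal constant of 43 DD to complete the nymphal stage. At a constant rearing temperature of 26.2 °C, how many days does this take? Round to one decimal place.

2.5 days

Daily accumulation = 26.2 − 9.3 = 16.9 DD/day.
Duration = 43 / 16.9 = 2.544 ≈ 2.5 days.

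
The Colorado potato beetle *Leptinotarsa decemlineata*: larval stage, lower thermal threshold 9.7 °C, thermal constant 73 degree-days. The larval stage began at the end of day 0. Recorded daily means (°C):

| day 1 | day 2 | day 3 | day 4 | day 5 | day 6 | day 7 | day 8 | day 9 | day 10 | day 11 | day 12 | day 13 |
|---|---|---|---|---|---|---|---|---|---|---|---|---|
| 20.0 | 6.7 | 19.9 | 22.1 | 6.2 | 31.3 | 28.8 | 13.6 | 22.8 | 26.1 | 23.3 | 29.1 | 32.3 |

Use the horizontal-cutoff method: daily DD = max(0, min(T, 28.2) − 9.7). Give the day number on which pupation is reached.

Daily DD above 9.7 °C (capped at 18.5): 10.3, 0.0, 10.2, 12.4, 0.0, 18.5, 18.5, 3.9, 13.1, 16.4, 13.6, 18.5, 18.5.
Cumulative: 10.3, 10.3, 20.5, 32.9, 32.9, 51.4, 69.9, 73.8, 86.9, 103.3, 116.9, 135.4, 153.9.
The total first reaches 73 DD on day 8.

day 8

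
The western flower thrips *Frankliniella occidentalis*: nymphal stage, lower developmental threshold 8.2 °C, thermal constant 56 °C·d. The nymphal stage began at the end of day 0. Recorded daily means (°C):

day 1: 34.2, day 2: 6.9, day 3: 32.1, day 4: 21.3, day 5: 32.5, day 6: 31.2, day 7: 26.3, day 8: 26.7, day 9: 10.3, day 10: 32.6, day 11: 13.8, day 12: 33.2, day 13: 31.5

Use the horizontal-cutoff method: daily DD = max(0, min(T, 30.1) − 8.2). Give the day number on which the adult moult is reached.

day 4

Daily DD above 8.2 °C (capped at 21.9): 21.9, 0.0, 21.9, 13.1, 21.9, 21.9, 18.1, 18.5, 2.1, 21.9, 5.6, 21.9, 21.9.
Cumulative: 21.9, 21.9, 43.8, 56.9, 78.8, 100.7, 118.8, 137.3, 139.4, 161.3, 166.9, 188.8, 210.7.
The total first reaches 56 DD on day 4.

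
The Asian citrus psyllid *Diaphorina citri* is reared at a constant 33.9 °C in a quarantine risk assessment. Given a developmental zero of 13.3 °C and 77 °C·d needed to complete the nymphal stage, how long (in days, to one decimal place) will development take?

Daily accumulation = 33.9 − 13.3 = 20.6 DD/day.
Duration = 77 / 20.6 = 3.738 ≈ 3.7 days.

3.7 days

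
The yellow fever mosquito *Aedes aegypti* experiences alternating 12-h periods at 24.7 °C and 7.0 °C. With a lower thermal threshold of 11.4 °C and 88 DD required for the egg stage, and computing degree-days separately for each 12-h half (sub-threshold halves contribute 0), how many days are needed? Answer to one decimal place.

Day half: max(0, 24.7 − 11.4) × 0.5 = 13.3 × 0.5 = 6.65 DD.
Night half: max(0, 7.0 − 11.4) × 0.5 = 0.0 × 0.5 = 0.00 DD.
Per 24 h: 6.65 DD/day.
Duration = 88 / 6.65 = 13.233 ≈ 13.2 days.

13.2 days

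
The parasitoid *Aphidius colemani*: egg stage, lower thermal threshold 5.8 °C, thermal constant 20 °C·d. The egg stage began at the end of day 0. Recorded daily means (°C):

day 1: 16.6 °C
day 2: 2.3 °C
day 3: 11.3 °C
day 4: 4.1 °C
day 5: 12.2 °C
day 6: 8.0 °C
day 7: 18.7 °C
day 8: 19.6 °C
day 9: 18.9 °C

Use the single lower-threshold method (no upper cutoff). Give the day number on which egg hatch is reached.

day 5

Daily DD above 5.8 °C: 10.8, 0.0, 5.5, 0.0, 6.4, 2.2, 12.9, 13.8, 13.1.
Cumulative: 10.8, 10.8, 16.3, 16.3, 22.7, 24.9, 37.8, 51.6, 64.7.
The total first reaches 20 DD on day 5.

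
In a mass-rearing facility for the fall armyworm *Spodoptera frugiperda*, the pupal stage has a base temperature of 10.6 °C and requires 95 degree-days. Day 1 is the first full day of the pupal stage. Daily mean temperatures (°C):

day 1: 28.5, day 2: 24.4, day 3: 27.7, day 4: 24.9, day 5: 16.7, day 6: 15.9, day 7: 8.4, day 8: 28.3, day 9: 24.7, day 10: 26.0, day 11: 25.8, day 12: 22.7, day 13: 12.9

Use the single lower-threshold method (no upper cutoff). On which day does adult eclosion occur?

Daily DD above 10.6 °C: 17.9, 13.8, 17.1, 14.3, 6.1, 5.3, 0.0, 17.7, 14.1, 15.4, 15.2, 12.1, 2.3.
Cumulative: 17.9, 31.7, 48.8, 63.1, 69.2, 74.5, 74.5, 92.2, 106.3, 121.7, 136.9, 149.0, 151.3.
The total first reaches 95 DD on day 9.

day 9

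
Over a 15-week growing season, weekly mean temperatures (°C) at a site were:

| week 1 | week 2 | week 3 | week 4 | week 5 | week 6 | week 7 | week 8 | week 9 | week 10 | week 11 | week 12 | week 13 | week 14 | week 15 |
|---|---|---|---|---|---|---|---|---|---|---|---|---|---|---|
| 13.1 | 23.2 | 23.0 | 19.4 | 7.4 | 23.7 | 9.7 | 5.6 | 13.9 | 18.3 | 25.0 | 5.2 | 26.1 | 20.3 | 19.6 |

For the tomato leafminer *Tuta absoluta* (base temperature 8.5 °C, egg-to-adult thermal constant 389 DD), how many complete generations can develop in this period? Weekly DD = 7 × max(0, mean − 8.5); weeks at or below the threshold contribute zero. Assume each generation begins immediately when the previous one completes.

Weekly DD (7 × max(0, T̄ − 8.5)): 32.2, 102.9, 101.5, 76.3, 0.0, 106.4, 8.4, 0.0, 37.8, 68.6, 115.5, 0.0, 123.2, 82.6, 77.7.
Season total = 933.1 DD.
Complete generations = ⌊933.1 / 389⌋ = 2.

2 generations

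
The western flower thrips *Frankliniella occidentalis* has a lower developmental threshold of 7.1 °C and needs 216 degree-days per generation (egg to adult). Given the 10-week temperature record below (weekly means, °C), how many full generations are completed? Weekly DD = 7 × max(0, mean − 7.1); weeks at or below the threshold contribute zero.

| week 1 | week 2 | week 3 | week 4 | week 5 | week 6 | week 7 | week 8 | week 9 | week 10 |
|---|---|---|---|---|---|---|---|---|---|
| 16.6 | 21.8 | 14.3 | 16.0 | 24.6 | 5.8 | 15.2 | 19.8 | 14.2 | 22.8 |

Weekly DD (7 × max(0, T̄ − 7.1)): 66.5, 102.9, 50.4, 62.3, 122.5, 0.0, 56.7, 88.9, 49.7, 109.9.
Season total = 709.8 DD.
Complete generations = ⌊709.8 / 216⌋ = 3.

3 generations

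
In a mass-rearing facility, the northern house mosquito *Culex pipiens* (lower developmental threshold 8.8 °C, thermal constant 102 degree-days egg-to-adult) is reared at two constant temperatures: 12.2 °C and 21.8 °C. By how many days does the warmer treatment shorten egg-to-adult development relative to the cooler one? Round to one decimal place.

22.2 days

At 12.2 °C: 102 / (12.2 − 8.8) = 102 / 3.4 = 30.000 d.
At 21.8 °C: 102 / (21.8 − 8.8) = 102 / 13.0 = 7.846 d.
Difference = |30.000 − 7.846| = 22.154 ≈ 22.2 days.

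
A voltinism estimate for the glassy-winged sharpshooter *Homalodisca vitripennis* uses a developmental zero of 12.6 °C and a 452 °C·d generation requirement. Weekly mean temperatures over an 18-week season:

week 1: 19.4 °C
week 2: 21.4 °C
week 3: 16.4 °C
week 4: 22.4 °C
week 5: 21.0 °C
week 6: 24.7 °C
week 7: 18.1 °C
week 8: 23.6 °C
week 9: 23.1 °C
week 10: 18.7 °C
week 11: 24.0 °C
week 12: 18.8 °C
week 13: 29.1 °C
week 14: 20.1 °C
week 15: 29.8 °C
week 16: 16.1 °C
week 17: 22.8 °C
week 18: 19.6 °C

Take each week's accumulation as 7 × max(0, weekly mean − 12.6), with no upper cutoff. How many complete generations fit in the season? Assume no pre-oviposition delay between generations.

Weekly DD (7 × max(0, T̄ − 12.6)): 47.6, 61.6, 26.6, 68.6, 58.8, 84.7, 38.5, 77.0, 73.5, 42.7, 79.8, 43.4, 115.5, 52.5, 120.4, 24.5, 71.4, 49.0.
Season total = 1136.1 DD.
Complete generations = ⌊1136.1 / 452⌋ = 2.

2 generations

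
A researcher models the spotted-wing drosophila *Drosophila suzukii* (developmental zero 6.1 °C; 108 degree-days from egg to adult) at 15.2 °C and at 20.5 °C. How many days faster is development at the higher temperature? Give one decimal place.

At 15.2 °C: 108 / (15.2 − 6.1) = 108 / 9.1 = 11.868 d.
At 20.5 °C: 108 / (20.5 − 6.1) = 108 / 14.4 = 7.500 d.
Difference = |11.868 − 7.500| = 4.368 ≈ 4.4 days.

4.4 days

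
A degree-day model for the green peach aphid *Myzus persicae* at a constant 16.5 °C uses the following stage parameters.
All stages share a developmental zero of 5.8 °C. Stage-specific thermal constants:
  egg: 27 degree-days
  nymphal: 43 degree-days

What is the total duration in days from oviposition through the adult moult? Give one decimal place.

6.5 days

Daily accumulation at 16.5 °C = 16.5 − 5.8 = 10.7 DD/day.
Total K = 27 + 43 = 70 DD.
Total duration = 70 / 10.7 = 6.542 ≈ 6.5 days.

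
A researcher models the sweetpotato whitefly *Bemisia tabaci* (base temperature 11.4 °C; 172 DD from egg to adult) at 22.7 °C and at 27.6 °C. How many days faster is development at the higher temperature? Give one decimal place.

4.6 days

At 22.7 °C: 172 / (22.7 − 11.4) = 172 / 11.3 = 15.221 d.
At 27.6 °C: 172 / (27.6 − 11.4) = 172 / 16.2 = 10.617 d.
Difference = |15.221 − 10.617| = 4.604 ≈ 4.6 days.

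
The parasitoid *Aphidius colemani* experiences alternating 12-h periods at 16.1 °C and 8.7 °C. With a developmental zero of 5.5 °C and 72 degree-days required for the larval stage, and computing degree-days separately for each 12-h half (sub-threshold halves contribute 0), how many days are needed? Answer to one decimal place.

Day half: max(0, 16.1 − 5.5) × 0.5 = 10.6 × 0.5 = 5.30 DD.
Night half: max(0, 8.7 − 5.5) × 0.5 = 3.2 × 0.5 = 1.60 DD.
Per 24 h: 6.90 DD/day.
Duration = 72 / 6.90 = 10.435 ≈ 10.4 days.

10.4 days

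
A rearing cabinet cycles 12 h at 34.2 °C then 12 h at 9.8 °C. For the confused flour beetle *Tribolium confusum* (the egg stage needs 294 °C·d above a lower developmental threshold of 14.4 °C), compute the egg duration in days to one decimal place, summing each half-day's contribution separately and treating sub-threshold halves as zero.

Day half: max(0, 34.2 − 14.4) × 0.5 = 19.8 × 0.5 = 9.90 DD.
Night half: max(0, 9.8 − 14.4) × 0.5 = 0.0 × 0.5 = 0.00 DD.
Per 24 h: 9.90 DD/day.
Duration = 294 / 9.90 = 29.697 ≈ 29.7 days.

29.7 days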